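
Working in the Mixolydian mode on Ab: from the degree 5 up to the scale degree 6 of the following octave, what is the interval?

major 9th

The scale runs Ab Bb C Db Eb F Gb.
Degree 5 = Eb; 6th degree (up an octave) = F.
From Eb to F is 14 semitones, exactly the major ninth.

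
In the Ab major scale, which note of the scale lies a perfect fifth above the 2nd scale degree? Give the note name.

F

The scale is Ab Bb C Db Eb F G.
The 2nd scale degree is Bb; a perfect fifth above that is F — scale degree 6.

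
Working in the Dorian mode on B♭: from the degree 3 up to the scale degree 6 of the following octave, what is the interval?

B♭ dorian: B♭ C D♭ E♭ F G A♭.
Degree 3 = D♭; scale degree 6 (up an octave) = G.
From D♭ to G: 18 semitones over an eleventh = augmented.

A11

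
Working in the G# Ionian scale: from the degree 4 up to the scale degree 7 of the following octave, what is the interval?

G# major: G# A# B# C# D# E# F##.
Degree 4 = C#; degree 7 (up an octave) = F##.
11 letter names make it an eleventh; at 18 semitones (a half step wider than perfect) the quality is augmented.

augmented 11th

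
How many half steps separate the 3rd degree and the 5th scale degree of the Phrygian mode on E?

The scale is E F G A B C D.
G up to B is a major third — 4 semitones.

4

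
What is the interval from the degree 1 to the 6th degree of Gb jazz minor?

major sixth

Gb melodic minor: Gb Ab Bbb Cb Db Eb F.
Degree 1 = Gb; 6th scale degree = Eb.
Counting 6 letters and 9 half steps from Gb gives a major sixth.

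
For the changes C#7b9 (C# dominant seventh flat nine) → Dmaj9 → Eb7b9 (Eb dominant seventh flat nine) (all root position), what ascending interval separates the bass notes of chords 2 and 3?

The roots are D and Eb.
D up to Eb is 1 semitone, a half step narrower than a major second, so the interval is minor.

minor second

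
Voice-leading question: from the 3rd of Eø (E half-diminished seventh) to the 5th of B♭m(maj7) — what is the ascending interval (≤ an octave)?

minor 7th

Eø (E half-diminished seventh) has G as its 3rd, and B♭m(maj7) has F as its 5th.
G up to F is 10 semitones, a half step narrower than a major seventh, so the interval is minor.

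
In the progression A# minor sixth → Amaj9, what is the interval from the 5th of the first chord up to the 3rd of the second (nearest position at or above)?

minor 6th

A# minor sixth has E# as its 5th, and Amaj9 has C# as its 3rd.
6 letter names make it a sixth; at 8 semitones (a half step narrower than major) the quality is minor.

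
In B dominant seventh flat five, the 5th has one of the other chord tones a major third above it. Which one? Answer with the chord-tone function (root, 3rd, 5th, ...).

7th

B7b5 is spelled B–D#–F–A.
The 5th is F. A major third above F is A.
A is the chord's 7th.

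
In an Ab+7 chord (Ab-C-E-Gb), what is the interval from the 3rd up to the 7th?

diminished 5th

3rd = C; 7th = Gb.
From C to Gb: 6 semitones over a fifth = diminished.
That tritone between 3rd and 7th is what gives the dominant seventh its pull toward resolution.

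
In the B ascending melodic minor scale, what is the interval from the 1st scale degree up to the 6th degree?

Spelling the B ascending melodic minor scale: B C♯ D E F♯ G♯ A♯.
That puts B below G♯.
From B to G♯ is 9 semitones, exactly the major sixth.

major sixth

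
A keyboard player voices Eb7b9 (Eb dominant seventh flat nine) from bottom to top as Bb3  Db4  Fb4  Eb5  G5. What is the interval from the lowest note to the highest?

major thirteenth

The outer voices are Bb3 and G5.
Counting 13 letters and 21 half steps from Bb gives a major thirteenth.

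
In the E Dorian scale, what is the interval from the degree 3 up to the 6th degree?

A4

E dorian: E F♯ G A B C♯ D.
The degree 3 is G and the 6th degree is C♯.
4 letter names make it a fourth; at 6 semitones (a half step wider than perfect) the quality is augmented.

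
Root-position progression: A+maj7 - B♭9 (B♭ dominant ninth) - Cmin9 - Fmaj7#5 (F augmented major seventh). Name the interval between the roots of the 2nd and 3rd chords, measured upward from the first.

major second

The roots are B♭ and C.
From B♭ to C is 2 semitones, exactly the major second.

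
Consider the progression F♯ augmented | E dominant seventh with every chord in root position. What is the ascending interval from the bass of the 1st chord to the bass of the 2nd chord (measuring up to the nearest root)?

The roots are F♯ and E.
From F♯ to E: 10 semitones over a seventh = minor.

minor seventh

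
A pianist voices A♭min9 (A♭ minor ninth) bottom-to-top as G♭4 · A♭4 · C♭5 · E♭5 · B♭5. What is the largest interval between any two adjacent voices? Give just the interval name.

Adjacent intervals: G♭4→A♭4 = major second; A♭4→C♭5 = minor third; C♭5→E♭5 = major third; E♭5→B♭5 = perfect fifth.
The largest is E♭5 to B♭5, a perfect fifth (7 semitones).

perfect fifth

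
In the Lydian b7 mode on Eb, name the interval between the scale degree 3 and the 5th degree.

minor third

The scale runs Eb F G A Bb C Db.
That puts G below Bb.
G up to Bb is 3 semitones, a half step narrower than a major third, so the interval is minor.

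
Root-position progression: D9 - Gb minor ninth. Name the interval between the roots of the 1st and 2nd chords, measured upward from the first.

diminished 4th

The roots are D and Gb.
4 letter names make it a fourth; at 4 semitones (a half step narrower than perfect) the quality is diminished.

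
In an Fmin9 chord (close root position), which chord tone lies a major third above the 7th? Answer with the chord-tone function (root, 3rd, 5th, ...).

The chord tones of F minor ninth are F–Ab–C–Eb–G.
The 7th is Eb. A major third above Eb is G.
G is the chord's 9th.

9th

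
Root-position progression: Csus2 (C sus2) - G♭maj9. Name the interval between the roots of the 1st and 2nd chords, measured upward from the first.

The roots are C and G♭.
5 letter names make it a fifth; at 6 semitones (a half step narrower than perfect) the quality is diminished.

diminished 5th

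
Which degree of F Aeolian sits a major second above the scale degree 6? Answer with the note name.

The scale is F G Ab Bb C Db Eb.
The scale degree 6 is Db; a major second above that is Eb — scale degree 7.

Eb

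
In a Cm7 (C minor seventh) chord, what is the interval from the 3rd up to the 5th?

major third

C minor seventh is spelled C-Eb-G-Bb.
3rd = Eb; 5th = G.
Eb up to G spans 3 letter names and 4 semitones — a major third.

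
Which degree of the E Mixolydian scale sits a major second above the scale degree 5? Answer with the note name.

The scale is E F♯ G♯ A B C♯ D.
The scale degree 5 is B; a major second above that is C♯ — scale degree 6.

C#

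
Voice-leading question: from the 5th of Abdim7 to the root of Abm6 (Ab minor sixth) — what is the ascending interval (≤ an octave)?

A4

The 5th of Abdim7 is Ebb; the root of Abm6 (Ab minor sixth) is Ab.
4 letter names make it a fourth; at 6 semitones (a half step wider than perfect) the quality is augmented.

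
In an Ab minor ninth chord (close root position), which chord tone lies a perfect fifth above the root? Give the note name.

Eb

Spelling the chord: Ab-Cb-Eb-Gb-Bb.
The root is Ab. A perfect fifth above Ab is Eb.
Eb is the chord's 5th.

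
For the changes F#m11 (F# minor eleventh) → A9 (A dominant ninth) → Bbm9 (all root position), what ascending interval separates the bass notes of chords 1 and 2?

The roots are F# and A.
From F# to A: 3 semitones over a third = minor.

minor third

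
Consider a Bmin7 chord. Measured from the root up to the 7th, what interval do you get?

B-7: B, D, F#, A.
Root = B; 7th = A.
7 letter names make it a seventh; at 10 semitones (a half step narrower than major) the quality is minor.

minor seventh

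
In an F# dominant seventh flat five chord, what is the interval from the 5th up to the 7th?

F#7b5: F#, A#, C, E.
The 5th is C and the 7th is E.
Counting 3 letters and 4 half steps from C gives a major third.

major third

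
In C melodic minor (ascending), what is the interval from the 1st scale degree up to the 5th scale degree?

C melodic minor: C D Eb F G A B.
So we need the interval from C up to G.
C up to G spans 5 letter names and 7 semitones — a perfect fifth.

perfect fifth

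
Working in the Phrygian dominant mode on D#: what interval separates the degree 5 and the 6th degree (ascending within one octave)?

minor second

The scale runs D# E F## G# A# B C#.
So we need the interval from A# up to B.
2 letter names make it a second; at 1 semitone (a half step narrower than major) the quality is minor.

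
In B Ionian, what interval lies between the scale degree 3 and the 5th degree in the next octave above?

The scale runs B C# D# E F# G# A#.
That puts D# below F#.
10 letter names make it a tenth; at 15 semitones (a half step narrower than major) the quality is minor.

minor 10th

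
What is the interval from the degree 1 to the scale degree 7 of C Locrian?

minor seventh

The scale runs C Db Eb F Gb Ab Bb.
Degree 1 = C; scale degree 7 = Bb.
From C to Bb: 10 semitones over a seventh = minor.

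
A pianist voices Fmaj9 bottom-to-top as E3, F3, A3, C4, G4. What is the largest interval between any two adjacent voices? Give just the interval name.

Adjacent intervals: E3→F3 = minor second; F3→A3 = major third; A3→C4 = minor third; C4→G4 = perfect fifth.
The largest is C4 to G4, a perfect fifth (7 semitones).

perfect fifth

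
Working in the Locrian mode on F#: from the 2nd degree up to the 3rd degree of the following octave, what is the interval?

The scale runs F# G A B C D E.
So we need the interval from G up to A.
G up to A spans 9 letter names and 14 semitones — a major ninth.

major ninth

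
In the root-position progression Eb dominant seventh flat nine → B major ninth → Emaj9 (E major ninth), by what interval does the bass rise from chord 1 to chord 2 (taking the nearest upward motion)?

The roots are Eb and B.
From Eb to B: 8 semitones over a fifth = augmented.

augmented fifth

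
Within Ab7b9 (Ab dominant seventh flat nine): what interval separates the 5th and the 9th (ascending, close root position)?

Ab dominant seventh flat nine is spelled Ab, C, Eb, Gb, Bbb.
So we need the interval from Eb up to Bbb.
5 letter names make it a fifth; at 6 semitones (a half step narrower than perfect) the quality is diminished.

diminished fifth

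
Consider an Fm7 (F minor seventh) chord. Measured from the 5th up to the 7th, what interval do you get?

minor third

Spelling the chord: F, Ab, C, Eb.
That puts C below Eb.
C up to Eb is 3 semitones, a half step narrower than a major third, so the interval is minor.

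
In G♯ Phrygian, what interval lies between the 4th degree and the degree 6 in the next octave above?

G♯ phrygian: G♯ A B C♯ D♯ E F♯.
So we need the interval from C♯ up to E.
10 letter names make it a tenth; at 15 semitones (a half step narrower than major) the quality is minor.

minor tenth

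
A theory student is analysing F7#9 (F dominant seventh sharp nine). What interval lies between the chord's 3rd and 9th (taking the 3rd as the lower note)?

F dominant seventh sharp nine: F–A–C–E♭–G♯.
That puts A below G♯.
Counting 7 letters and 11 half steps from A gives a major seventh.

major seventh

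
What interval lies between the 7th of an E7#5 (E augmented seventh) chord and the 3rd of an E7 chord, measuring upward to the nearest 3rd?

E7#5 (E augmented seventh) has D as its 7th, and E7 has G# as its 3rd.
4 letter names make it a fourth; at 6 semitones (a half step wider than perfect) the quality is augmented.

augmented fourth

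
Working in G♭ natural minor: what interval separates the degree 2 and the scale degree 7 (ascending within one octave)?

minor 6th

The scale runs G♭ A♭ B𝄫 C♭ D♭ E𝄫 F♭.
Degree 2 = A♭; scale degree 7 = F♭.
A♭ up to F♭ is 8 semitones, a half step narrower than a major sixth, so the interval is minor.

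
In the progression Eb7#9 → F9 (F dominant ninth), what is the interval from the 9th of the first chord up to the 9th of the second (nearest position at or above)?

The 9th of Eb7#9 is F#; the 9th of F9 (F dominant ninth) is G.
2 letter names make it a second; at 1 semitone (a half step narrower than major) the quality is minor.

minor second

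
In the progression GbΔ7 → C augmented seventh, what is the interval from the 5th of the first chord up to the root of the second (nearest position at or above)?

major seventh

GbΔ7 has Db as its 5th, and C augmented seventh has C as its root.
From Db to C is 11 semitones, exactly the major seventh.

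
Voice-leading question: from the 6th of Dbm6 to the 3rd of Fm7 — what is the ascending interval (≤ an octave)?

minor seventh

Dbm6 has Bb as its 6th, and Fm7 has Ab as its 3rd.
7 letter names make it a seventh; at 10 semitones (a half step narrower than major) the quality is minor.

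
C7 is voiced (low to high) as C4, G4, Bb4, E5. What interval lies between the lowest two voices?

perfect 5th

Those voices are C4 and G4.
Counting 5 letters and 7 half steps from C gives a perfect fifth.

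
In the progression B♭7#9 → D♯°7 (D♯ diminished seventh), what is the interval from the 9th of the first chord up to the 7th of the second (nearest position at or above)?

d8

The 9th of B♭7#9 is C♯; the 7th of D♯°7 (D♯ diminished seventh) is C.
8 letter names make it an octave; at 11 semitones (a half step narrower than perfect) the quality is diminished.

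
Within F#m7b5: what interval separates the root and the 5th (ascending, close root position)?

diminished fifth

The chord tones of F#m7b5 (F# half-diminished seventh) are F#, A, C, E.
So we need the interval from F# up to C.
From F# to C: 6 semitones over a fifth = diminished.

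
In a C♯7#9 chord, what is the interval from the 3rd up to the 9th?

The chord tones of C♯7#9 (C♯ dominant seventh sharp nine) are C♯–E♯–G♯–B–D𝄪.
So we need the interval from E♯ up to D𝄪.
From E♯ to D𝄪 is 11 semitones, exactly the major seventh.

major seventh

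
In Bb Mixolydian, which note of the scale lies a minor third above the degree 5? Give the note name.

Ab

The scale is Bb C D Eb F G Ab.
The degree 5 is F; a minor third above that is Ab — scale degree 7.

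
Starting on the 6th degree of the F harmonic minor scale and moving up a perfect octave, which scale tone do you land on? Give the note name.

The scale is F G A♭ B♭ C D♭ E.
The 6th degree is D♭; a perfect octave above that is D♭ — scale degree 6.

Db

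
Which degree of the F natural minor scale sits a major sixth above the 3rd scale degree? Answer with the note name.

F

The scale is F G Ab Bb C Db Eb.
The 3rd scale degree is Ab; a major sixth above that is F — scale degree 1.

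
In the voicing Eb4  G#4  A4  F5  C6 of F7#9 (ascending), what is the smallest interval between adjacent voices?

Adjacent intervals: Eb4→G#4 = augmented third; G#4→A4 = minor second; A4→F5 = minor sixth; F5→C6 = perfect fifth.
The smallest is G#4 to A4, a minor second (1 semitone).

minor 2nd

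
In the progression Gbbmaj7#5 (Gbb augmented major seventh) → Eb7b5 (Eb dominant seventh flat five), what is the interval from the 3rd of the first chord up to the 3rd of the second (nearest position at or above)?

augmented 6th

Gbbmaj7#5 (Gbb augmented major seventh) has Bbb as its 3rd, and Eb7b5 (Eb dominant seventh flat five) has G as its 3rd.
From Bbb to G: 10 semitones over a sixth = augmented.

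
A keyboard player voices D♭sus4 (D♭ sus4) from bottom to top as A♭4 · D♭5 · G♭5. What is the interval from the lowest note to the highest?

minor seventh

The outer voices are A♭4 and G♭5.
From A♭ to G♭: 10 semitones over a seventh = minor.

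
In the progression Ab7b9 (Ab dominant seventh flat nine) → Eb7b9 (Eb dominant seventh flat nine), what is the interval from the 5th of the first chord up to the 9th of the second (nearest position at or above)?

minor 2nd

Ab7b9 (Ab dominant seventh flat nine) has Eb as its 5th, and Eb7b9 (Eb dominant seventh flat nine) has Fb as its 9th.
Eb up to Fb is 1 semitone, a half step narrower than a major second, so the interval is minor.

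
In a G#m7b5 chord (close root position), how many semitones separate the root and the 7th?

G# half-diminished seventh is spelled G#-B-D-F#.
G# to F# is a minor seventh: 10 semitones.

10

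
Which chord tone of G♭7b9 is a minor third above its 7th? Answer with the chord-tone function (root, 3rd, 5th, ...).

Spelling the chord: G♭-B♭-D♭-F♭-A𝄫.
The 7th is F♭. A minor third above F♭ is A𝄫.
A𝄫 is the chord's 9th.

9th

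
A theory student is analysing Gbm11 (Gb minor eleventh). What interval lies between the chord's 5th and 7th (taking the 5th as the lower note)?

The chord tones of Gbm11 are Gb-Bbb-Db-Fb-Ab-Cb.
So we need the interval from Db up to Fb.
3 letter names make it a third; at 3 semitones (a half step narrower than major) the quality is minor.

minor third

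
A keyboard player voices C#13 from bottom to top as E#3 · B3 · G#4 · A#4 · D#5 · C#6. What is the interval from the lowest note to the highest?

m20

The outer voices are E#3 and C#6.
20 letter names make it a 20th; at 32 semitones (a half step narrower than major) the quality is minor.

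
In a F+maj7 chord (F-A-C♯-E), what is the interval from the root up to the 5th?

augmented fifth

That puts F below C♯.
5 letter names make it a fifth; at 8 semitones (a half step wider than perfect) the quality is augmented.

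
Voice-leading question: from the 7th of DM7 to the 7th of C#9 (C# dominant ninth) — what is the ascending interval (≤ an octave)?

minor seventh

The 7th of DM7 is C#; the 7th of C#9 (C# dominant ninth) is B.
7 letter names make it a seventh; at 10 semitones (a half step narrower than major) the quality is minor.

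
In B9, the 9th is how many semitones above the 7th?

4

Spelling the chord: B–D♯–F♯–A–C♯.
A to C♯ is a major third: 4 semitones.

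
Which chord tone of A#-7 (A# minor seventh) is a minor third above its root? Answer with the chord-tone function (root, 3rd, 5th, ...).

3rd

A#m7 (A# minor seventh) is spelled A#, C#, E#, G#.
The root is A#. A minor third above A# is C#.
C# is the chord's 3rd.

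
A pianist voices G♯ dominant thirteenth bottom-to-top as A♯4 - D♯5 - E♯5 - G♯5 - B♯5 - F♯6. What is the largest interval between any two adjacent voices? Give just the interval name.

Adjacent intervals: A♯4→D♯5 = perfect fourth; D♯5→E♯5 = major second; E♯5→G♯5 = minor third; G♯5→B♯5 = major third; B♯5→F♯6 = diminished fifth.
The largest is B♯5 to F♯6, a diminished fifth (6 semitones).

diminished fifth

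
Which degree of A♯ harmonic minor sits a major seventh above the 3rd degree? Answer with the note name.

The scale is A♯ B♯ C♯ D♯ E♯ F♯ G𝄪.
The 3rd degree is C♯; a major seventh above that is B♯ — scale degree 2.

B#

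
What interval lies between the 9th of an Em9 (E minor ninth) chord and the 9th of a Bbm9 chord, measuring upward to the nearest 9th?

The 9th of Em9 (E minor ninth) is F#; the 9th of Bbm9 is C.
F# up to C is 6 semitones, a half step narrower than a perfect fifth, so the interval is diminished.

diminished fifth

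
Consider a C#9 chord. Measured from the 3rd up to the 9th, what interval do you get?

C# dominant ninth is spelled C#–E#–G#–B–D#.
The 3rd is E# and the 9th is D#.
7 letter names make it a seventh; at 10 semitones (a half step narrower than major) the quality is minor.

minor 7th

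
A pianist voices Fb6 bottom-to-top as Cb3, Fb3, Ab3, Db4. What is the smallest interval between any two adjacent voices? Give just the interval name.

major 3rd

Adjacent intervals: Cb3→Fb3 = perfect fourth; Fb3→Ab3 = major third; Ab3→Db4 = perfect fourth.
The smallest is Fb3 to Ab3, a major third (4 semitones).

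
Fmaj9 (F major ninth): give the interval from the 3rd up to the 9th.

F major ninth is spelled F-A-C-E-G.
3rd = A; 9th = G.
From A to G: 10 semitones over a seventh = minor.

m7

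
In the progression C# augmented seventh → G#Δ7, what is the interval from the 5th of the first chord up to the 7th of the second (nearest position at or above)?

minor seventh

The 5th of C# augmented seventh is G##; the 7th of G#Δ7 is F##.
7 letter names make it a seventh; at 10 semitones (a half step narrower than major) the quality is minor.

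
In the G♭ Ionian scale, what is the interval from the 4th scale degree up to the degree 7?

G♭ major: G♭ A♭ B♭ C♭ D♭ E♭ F.
That puts C♭ below F.
C♭ up to F is 6 semitones, a half step wider than a perfect fourth, so the interval is augmented.

A4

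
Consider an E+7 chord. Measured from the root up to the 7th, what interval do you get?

minor seventh

Eaug7 is spelled E, G#, B#, D.
That puts E below D.
7 letter names make it a seventh; at 10 semitones (a half step narrower than major) the quality is minor.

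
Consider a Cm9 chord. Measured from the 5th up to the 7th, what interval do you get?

Cm9: C, E♭, G, B♭, D.
The 5th is G and the 7th is B♭.
3 letter names make it a third; at 3 semitones (a half step narrower than major) the quality is minor.

minor 3rd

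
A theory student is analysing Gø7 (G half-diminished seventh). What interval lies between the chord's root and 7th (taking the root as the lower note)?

m7

Spelling the chord: G–Bb–Db–F.
That puts G below F.
From G to F: 10 semitones over a seventh = minor.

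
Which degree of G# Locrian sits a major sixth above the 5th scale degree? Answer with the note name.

The scale is G# A B C# D E F#.
The 5th scale degree is D; a major sixth above that is B — scale degree 3.

B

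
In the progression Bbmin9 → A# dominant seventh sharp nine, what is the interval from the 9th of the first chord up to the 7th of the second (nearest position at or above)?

Bbmin9 has C as its 9th, and A# dominant seventh sharp nine has G# as its 7th.
5 letter names make it a fifth; at 8 semitones (a half step wider than perfect) the quality is augmented.

augmented 5th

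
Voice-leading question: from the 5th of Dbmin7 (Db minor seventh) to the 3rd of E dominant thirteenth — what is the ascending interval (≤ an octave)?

augmented seventh

The 5th of Dbmin7 (Db minor seventh) is Ab; the 3rd of E dominant thirteenth is G#.
7 letter names make it a seventh; at 12 semitones (a half step wider than major) the quality is augmented.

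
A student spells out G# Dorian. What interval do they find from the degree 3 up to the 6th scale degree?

augmented fourth

Spelling G# Dorian: G# A# B C# D# E# F#.
So we need the interval from B up to E#.
4 letter names make it a fourth; at 6 semitones (a half step wider than perfect) the quality is augmented.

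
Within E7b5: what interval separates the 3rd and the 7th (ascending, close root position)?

Spelling the chord: E G♯ B♭ D.
The 3rd is G♯ and the 7th is D.
From G♯ to D: 6 semitones over a fifth = diminished.

d5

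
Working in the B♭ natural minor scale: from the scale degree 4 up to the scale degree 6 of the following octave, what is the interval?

m10

Spelling the B♭ natural minor scale: B♭ C D♭ E♭ F G♭ A♭.
So we need the interval from E♭ up to G♭.
10 letter names make it a tenth; at 15 semitones (a half step narrower than major) the quality is minor.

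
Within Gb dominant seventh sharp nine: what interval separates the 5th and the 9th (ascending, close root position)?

Gb dominant seventh sharp nine is spelled Gb-Bb-Db-Fb-A.
That puts Db below A.
5 letter names make it a fifth; at 8 semitones (a half step wider than perfect) the quality is augmented.

augmented fifth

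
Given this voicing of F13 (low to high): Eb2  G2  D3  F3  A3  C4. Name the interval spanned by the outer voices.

The outer voices are Eb2 and C4.
From Eb to C is 21 semitones, exactly the major thirteenth.

major 13th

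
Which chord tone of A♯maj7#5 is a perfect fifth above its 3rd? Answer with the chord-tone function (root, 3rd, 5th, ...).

7th

The chord tones of A♯+maj7 are A♯–C𝄪–E𝄪–G𝄪.
The 3rd is C𝄪. A perfect fifth above C𝄪 is G𝄪.
G𝄪 is the chord's 7th.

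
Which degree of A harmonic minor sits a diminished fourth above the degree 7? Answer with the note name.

C

The scale is A B C D E F G#.
The degree 7 is G#; a diminished fourth above that is C — scale degree 3.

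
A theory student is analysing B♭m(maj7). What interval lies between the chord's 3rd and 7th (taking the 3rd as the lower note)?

B♭mM7 (B♭ minor-major seventh): B♭ D♭ F A.
That puts D♭ below A.
From D♭ to A: 8 semitones over a fifth = augmented.

A5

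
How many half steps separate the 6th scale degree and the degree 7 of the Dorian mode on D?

The scale is D E F G A B C.
B up to C is a minor second — 1 semitone.

1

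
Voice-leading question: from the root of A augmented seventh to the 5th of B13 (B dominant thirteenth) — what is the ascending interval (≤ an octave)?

A augmented seventh has A as its root, and B13 (B dominant thirteenth) has F# as its 5th.
A up to F# spans 6 letter names and 9 semitones — a major sixth.

major sixth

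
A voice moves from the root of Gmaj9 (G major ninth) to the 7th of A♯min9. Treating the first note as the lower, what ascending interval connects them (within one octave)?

The root of Gmaj9 (G major ninth) is G; the 7th of A♯min9 is G♯.
G up to G♯ is 1 semitone, a half step wider than a perfect unison, so the interval is augmented.

augmented 1st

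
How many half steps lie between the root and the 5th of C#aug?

8

Spelling the chord: C#, E#, G##.
C# to G## is an augmented fifth: 8 semitones.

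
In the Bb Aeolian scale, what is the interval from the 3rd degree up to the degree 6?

perfect fourth

The scale runs Bb C Db Eb F Gb Ab.
So we need the interval from Db up to Gb.
Db up to Gb spans 4 letter names and 5 semitones — a perfect fourth.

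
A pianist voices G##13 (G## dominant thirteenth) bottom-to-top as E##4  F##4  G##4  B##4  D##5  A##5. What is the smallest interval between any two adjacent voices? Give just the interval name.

minor second

Adjacent intervals: E##4→F##4 = minor second; F##4→G##4 = major second; G##4→B##4 = major third; B##4→D##5 = minor third; D##5→A##5 = perfect fifth.
The smallest is E##4 to F##4, a minor second (1 semitone).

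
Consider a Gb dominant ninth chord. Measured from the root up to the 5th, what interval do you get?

Gb9: Gb-Bb-Db-Fb-Ab.
Root = Gb; 5th = Db.
Gb up to Db spans 5 letter names and 7 semitones — a perfect fifth.

P5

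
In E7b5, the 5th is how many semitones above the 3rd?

2

The chord tones of E7b5 are E G♯ B♭ D.
G♯ to B♭ is a diminished third: 2 semitones.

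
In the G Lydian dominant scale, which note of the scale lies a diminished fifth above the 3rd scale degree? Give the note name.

F

The scale is G A B C# D E F.
The 3rd scale degree is B; a diminished fifth above that is F — scale degree 7.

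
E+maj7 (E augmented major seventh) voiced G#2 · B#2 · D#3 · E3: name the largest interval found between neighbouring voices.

M3

Adjacent intervals: G#2→B#2 = major third; B#2→D#3 = minor third; D#3→E3 = minor second.
The largest is G#2 to B#2, a major third (4 semitones).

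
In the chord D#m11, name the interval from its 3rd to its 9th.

Spelling the chord: D#-F#-A#-C#-E#-G#.
That puts F# below E#.
From F# to E# is 11 semitones, exactly the major seventh.

major seventh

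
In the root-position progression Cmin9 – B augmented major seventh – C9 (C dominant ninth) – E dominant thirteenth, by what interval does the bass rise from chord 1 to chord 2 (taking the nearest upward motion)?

major seventh

The roots are C and B.
Counting 7 letters and 11 half steps from C gives a major seventh.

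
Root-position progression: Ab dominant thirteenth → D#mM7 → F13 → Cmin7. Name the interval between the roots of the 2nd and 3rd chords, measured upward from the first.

The roots are D# and F.
3 letter names make it a third; at 2 semitones (a whole step narrower than major) the quality is diminished.

diminished third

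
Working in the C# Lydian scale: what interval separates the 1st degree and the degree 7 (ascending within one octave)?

C# lydian: C# D# E# F## G# A# B#.
That puts C# below B#.
Counting 7 letters and 11 half steps from C# gives a major seventh.

major seventh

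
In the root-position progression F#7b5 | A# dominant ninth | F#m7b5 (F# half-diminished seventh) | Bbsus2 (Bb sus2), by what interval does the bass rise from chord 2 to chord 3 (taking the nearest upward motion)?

minor sixth

The roots are A# and F#.
From A# to F#: 8 semitones over a sixth = minor.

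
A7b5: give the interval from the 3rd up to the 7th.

d5

A7b5: A–C#–Eb–G.
The 3rd is C# and the 7th is G.
C# up to G is 6 semitones, a half step narrower than a perfect fifth, so the interval is diminished.
That tritone between 3rd and 7th is what gives the dominant seventh its pull toward resolution.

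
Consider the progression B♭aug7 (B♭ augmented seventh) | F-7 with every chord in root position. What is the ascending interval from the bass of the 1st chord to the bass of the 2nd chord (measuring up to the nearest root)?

perfect fifth

The roots are B♭ and F.
From B♭ to F is 7 semitones, exactly the perfect fifth.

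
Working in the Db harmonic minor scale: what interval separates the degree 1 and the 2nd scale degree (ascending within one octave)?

Db harmonic minor: Db Eb Fb Gb Ab Bbb C.
So we need the interval from Db up to Eb.
Db up to Eb spans 2 letter names and 2 semitones — a major second.

major second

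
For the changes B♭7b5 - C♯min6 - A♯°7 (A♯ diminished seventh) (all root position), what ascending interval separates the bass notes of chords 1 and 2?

augmented 2nd

The roots are B♭ and C♯.
From B♭ to C♯: 3 semitones over a second = augmented.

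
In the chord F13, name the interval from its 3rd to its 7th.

Spelling the chord: F–A–C–Eb–G–D.
That puts A below Eb.
A up to Eb is 6 semitones, a half step narrower than a perfect fifth, so the interval is diminished.
That tritone between 3rd and 7th is what gives the dominant seventh its pull toward resolution.

diminished 5th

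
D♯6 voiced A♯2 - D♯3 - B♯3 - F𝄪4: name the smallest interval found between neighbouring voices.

Adjacent intervals: A♯2→D♯3 = perfect fourth; D♯3→B♯3 = major sixth; B♯3→F𝄪4 = perfect fifth.
The smallest is A♯2 to D♯3, a perfect fourth (5 semitones).

P4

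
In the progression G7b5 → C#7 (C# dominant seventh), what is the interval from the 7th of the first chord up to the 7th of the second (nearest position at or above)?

A4

The 7th of G7b5 is F; the 7th of C#7 (C# dominant seventh) is B.
4 letter names make it a fourth; at 6 semitones (a half step wider than perfect) the quality is augmented.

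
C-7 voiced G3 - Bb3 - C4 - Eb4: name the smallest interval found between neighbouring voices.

major second

Adjacent intervals: G3→Bb3 = minor third; Bb3→C4 = major second; C4→Eb4 = minor third.
The smallest is Bb3 to C4, a major second (2 semitones).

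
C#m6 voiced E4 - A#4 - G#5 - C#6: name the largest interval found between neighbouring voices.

m7

Adjacent intervals: E4→A#4 = augmented fourth; A#4→G#5 = minor seventh; G#5→C#6 = perfect fourth.
The largest is A#4 to G#5, a minor seventh (10 semitones).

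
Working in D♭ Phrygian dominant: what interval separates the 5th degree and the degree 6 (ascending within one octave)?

Spelling D♭ Phrygian dominant: D♭ E𝄫 F G♭ A♭ B𝄫 C♭.
5th degree = A♭; scale degree 6 = B𝄫.
A♭ up to B𝄫 is 1 semitone, a half step narrower than a major second, so the interval is minor.

minor 2nd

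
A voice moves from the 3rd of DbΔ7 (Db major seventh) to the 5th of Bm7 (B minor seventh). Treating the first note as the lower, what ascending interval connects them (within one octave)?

augmented 1st

The 3rd of DbΔ7 (Db major seventh) is F; the 5th of Bm7 (B minor seventh) is F#.
F up to F# is 1 semitone, a half step wider than a perfect unison, so the interval is augmented.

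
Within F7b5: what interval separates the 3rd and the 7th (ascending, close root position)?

diminished fifth

The chord tones of F7b5 (F dominant seventh flat five) are F-A-C♭-E♭.
3rd = A; 7th = E♭.
5 letter names make it a fifth; at 6 semitones (a half step narrower than perfect) the quality is diminished.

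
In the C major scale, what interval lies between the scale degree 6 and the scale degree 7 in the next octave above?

Spelling the C major scale: C D E F G A B.
That puts A below B.
A up to B spans 9 letter names and 14 semitones — a major ninth.

major ninth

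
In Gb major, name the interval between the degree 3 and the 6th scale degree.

The scale runs Gb Ab Bb Cb Db Eb F.
Degree 3 = Bb; degree 6 = Eb.
Bb up to Eb spans 4 letter names and 5 semitones — a perfect fourth.

perfect fourth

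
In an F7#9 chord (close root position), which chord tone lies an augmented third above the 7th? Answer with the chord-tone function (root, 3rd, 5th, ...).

9th

The chord tones of F7#9 (F dominant seventh sharp nine) are F–A–C–Eb–G#.
The 7th is Eb. An augmented third above Eb is G#.
G# is the chord's 9th.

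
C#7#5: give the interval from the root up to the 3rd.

C#aug7 (C# augmented seventh): C# E# G## B.
That puts C# below E#.
C# up to E# spans 3 letter names and 4 semitones — a major third.

major third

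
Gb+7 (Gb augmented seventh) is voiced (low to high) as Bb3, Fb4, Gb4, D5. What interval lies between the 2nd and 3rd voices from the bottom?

M2

Those voices are Fb4 and Gb4.
Counting 2 letters and 2 half steps from Fb gives a major second.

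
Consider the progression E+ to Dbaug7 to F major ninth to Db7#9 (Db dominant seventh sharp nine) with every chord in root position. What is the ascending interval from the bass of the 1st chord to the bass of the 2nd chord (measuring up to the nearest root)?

diminished seventh

The roots are E and Db.
From E to Db: 9 semitones over a seventh = diminished.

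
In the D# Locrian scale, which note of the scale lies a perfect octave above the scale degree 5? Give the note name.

A

The scale is D# E F# G# A B C#.
The scale degree 5 is A; a perfect octave above that is A — scale degree 5.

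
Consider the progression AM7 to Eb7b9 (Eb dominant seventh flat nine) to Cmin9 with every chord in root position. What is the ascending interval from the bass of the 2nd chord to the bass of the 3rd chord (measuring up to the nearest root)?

The roots are Eb and C.
Counting 6 letters and 9 half steps from Eb gives a major sixth.

M6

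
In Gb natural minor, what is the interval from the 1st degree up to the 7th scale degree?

Spelling Gb natural minor: Gb Ab Bbb Cb Db Ebb Fb.
So we need the interval from Gb up to Fb.
7 letter names make it a seventh; at 10 semitones (a half step narrower than major) the quality is minor.

m7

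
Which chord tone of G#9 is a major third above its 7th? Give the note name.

The chord tones of G#9 are G# B# D# F# A#.
The 7th is F#. A major third above F# is A#.
A# is the chord's 9th.

A#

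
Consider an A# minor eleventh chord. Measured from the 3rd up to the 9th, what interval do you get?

A#m11 (A# minor eleventh) is spelled A# C# E# G# B# D#.
The 3rd is C# and the 9th is B#.
Counting 7 letters and 11 half steps from C# gives a major seventh.

major 7th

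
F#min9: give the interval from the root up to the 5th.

P5

The chord tones of F# minor ninth are F#-A-C#-E-G#.
Root = F#; 5th = C#.
Counting 5 letters and 7 half steps from F# gives a perfect fifth.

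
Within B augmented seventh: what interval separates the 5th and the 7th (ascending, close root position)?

diminished third

Spelling the chord: B–D#–F##–A.
The 5th is F## and the 7th is A.
F## up to A is 2 semitones, a whole step narrower than a major third, so the interval is diminished.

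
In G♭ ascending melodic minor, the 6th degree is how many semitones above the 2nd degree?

7

The scale is G♭ A♭ B𝄫 C♭ D♭ E♭ F.
A♭ up to E♭ is a perfect fifth — 7 semitones.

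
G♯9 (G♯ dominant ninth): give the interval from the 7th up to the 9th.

major third

The chord tones of G♯9 are G♯-B♯-D♯-F♯-A♯.
That puts F♯ below A♯.
F♯ up to A♯ spans 3 letter names and 4 semitones — a major third.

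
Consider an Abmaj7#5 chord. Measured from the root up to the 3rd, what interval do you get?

Ab augmented major seventh: Ab, C, E, G.
The root is Ab and the 3rd is C.
Counting 3 letters and 4 half steps from Ab gives a major third.

major third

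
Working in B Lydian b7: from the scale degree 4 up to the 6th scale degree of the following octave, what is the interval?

minor tenth

B lydian dominant: B C# D# E# F# G# A.
Scale degree 4 = E#; degree 6 (up an octave) = G#.
E# up to G# is 15 semitones, a half step narrower than a major tenth, so the interval is minor.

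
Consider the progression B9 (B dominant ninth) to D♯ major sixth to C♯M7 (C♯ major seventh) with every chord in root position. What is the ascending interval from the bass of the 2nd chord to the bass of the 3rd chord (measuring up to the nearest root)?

minor 7th

The roots are D♯ and C♯.
D♯ up to C♯ is 10 semitones, a half step narrower than a major seventh, so the interval is minor.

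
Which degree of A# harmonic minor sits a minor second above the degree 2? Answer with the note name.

C#

The scale is A# B# C# D# E# F# G##.
The degree 2 is B#; a minor second above that is C# — scale degree 3.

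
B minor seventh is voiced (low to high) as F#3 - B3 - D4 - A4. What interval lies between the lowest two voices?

Those voices are F#3 and B3.
From F# to B is 5 semitones, exactly the perfect fourth.

P4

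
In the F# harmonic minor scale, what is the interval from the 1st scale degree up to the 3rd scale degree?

minor 3rd

The scale runs F# G# A B C# D E#.
So we need the interval from F# up to A.
F# up to A is 3 semitones, a half step narrower than a major third, so the interval is minor.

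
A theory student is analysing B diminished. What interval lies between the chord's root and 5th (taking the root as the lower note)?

B° (B diminished) is spelled B D F.
The root is B and the 5th is F.
From B to F: 6 semitones over a fifth = diminished.

diminished 5th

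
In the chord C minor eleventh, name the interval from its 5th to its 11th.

The chord tones of Cm11 (C minor eleventh) are C, E♭, G, B♭, D, F.
5th = G; 11th = F.
7 letter names make it a seventh; at 10 semitones (a half step narrower than major) the quality is minor.

minor seventh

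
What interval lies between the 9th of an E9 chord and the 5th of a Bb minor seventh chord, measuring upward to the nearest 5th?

E9 has F# as its 9th, and Bb minor seventh has F as its 5th.
From F# to F: 11 semitones over an octave = diminished.

d8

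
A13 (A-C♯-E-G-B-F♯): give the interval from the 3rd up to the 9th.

minor seventh

That puts C♯ below B.
C♯ up to B is 10 semitones, a half step narrower than a major seventh, so the interval is minor.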